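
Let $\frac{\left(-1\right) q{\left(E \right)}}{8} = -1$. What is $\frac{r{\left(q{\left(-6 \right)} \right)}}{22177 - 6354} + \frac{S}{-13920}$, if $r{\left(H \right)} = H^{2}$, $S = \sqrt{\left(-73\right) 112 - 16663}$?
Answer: $\frac{64}{15823} - \frac{i \sqrt{24839}}{13920} \approx 0.0040447 - 0.011322 i$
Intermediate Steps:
$q{\left(E \right)} = 8$ ($q{\left(E \right)} = \left(-8\right) \left(-1\right) = 8$)
$S = i \sqrt{24839}$ ($S = \sqrt{-8176 - 16663} = \sqrt{-24839} = i \sqrt{24839} \approx 157.6 i$)
$\frac{r{\left(q{\left(-6 \right)} \right)}}{22177 - 6354} + \frac{S}{-13920} = \frac{8^{2}}{22177 - 6354} + \frac{i \sqrt{24839}}{-13920} = \frac{64}{22177 - 6354} + i \sqrt{24839} \left(- \frac{1}{13920}\right) = \frac{64}{15823} - \frac{i \sqrt{24839}}{13920}$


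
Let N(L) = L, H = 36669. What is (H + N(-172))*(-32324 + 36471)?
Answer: 151353059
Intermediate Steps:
(H + N(-172))*(-32324 + 36471) = (36669 - 172)*(-32324 + 36471) = 36497*4147 = 151353059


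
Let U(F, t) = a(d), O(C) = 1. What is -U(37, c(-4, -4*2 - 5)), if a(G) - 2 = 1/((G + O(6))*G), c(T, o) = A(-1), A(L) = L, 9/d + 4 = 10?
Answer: -34/15 ≈ -2.2667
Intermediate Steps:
d = 3/2 (d = 9/(-4 + 10) = 9/6 = 9*(⅙) = 3/2 ≈ 1.5000)
c(T, o) = -1
a(G) = 2 + 1/(G*(1 + G)) (a(G) = 2 + 1/((G + 1)*G) = 2 + 1/((1 + G)*G) = 2 + 1/(G*(1 + G)))
U(F, t) = 34/15 (U(F, t) = (1 + 2*(3/2) + 2*(3/2)²)/((3/2)*(1 + 3/2)) = 2*(1 + 3 + 2*(9/4))/(3*(5/2)) = (⅔)*(⅖)*(1 + 3 + 9/2) = (⅔)*(⅖)*(17/2) = 34/15)
-U(37, c(-4, -4*2 - 5)) = -1*34/15 = -34/15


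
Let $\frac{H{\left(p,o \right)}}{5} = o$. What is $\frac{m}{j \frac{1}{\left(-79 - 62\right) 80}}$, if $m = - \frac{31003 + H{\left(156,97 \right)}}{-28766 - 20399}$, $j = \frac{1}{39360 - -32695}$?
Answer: $- \frac{5118565847040}{9833} \approx -5.2055 \cdot 10^{8}$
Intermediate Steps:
$H{\left(p,o \right)} = 5 o$
$j = \frac{1}{72055}$ ($j = \frac{1}{39360 + 32695} = \frac{1}{72055} \approx 1.3878 \cdot 10^{-5}$)
$m = \frac{31488}{49165}$ ($m = - \frac{31003 + 5 \cdot 97}{-28766 - 20399} = - \frac{31003 + 485}{-49165} = - \frac{31488 \left(-1\right)}{49165} = \left(-1\right) \left(- \frac{31488}{49165}\right) = \frac{31488}{49165} \approx 0.64046$)
$\frac{m}{j \frac{1}{\left(-79 - 62\right) 80}} = \frac{31488}{49165 \frac{1}{72055 \left(-79 - 62\right) 80}} = \frac{31488}{49165 \frac{1}{72055 \left(\left(-141\right) 80\right)}} = \frac{31488}{49165 \frac{1}{72055 \left(-11280\right)}} = \frac{31488}{49165 \cdot \frac{1}{72055} \left(- \frac{1}{11280}\right)} = \frac{31488}{49165 \left(- \frac{1}{812780400}\right)} = \frac{31488}{49165} \left(-812780400\right) = - \frac{5118565847040}{9833}$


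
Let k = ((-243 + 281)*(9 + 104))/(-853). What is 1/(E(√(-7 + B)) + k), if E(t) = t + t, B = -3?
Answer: -1831391/23771398 - 727609*I*√10/23771398 ≈ -0.077042 - 0.096793*I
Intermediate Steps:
E(t) = 2*t
k = -4294/853 (k = (38*113)*(-1/853) = 4294*(-1/853) = -4294/853 ≈ -5.0340)
1/(E(√(-7 + B)) + k) = 1/(2*√(-7 - 3) - 4294/853) = 1/(2*√(-10) - 4294/853) = 1/(2*(I*√10) - 4294/853) = 1/(2*I*√10 - 4294/853) = 1/(-4294/853 + 2*I*√10)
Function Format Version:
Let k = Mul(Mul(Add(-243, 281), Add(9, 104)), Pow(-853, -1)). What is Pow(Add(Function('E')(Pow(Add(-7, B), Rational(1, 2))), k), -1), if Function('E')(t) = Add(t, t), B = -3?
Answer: Add(Rational(-1831391, 23771398), Mul(Rational(-727609, 23771398), I, Pow(10, Rational(1, 2)))) ≈ Add(-0.077042, Mul(-0.096793, I))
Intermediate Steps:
Function('E')(t) = Mul(2, t)
k = Rational(-4294, 853) (k = Mul(Mul(38, 113), Rational(-1, 853)) = Mul(4294, Rational(-1, 853)) = Rational(-4294, 853) ≈ -5.0340)
Pow(Add(Function('E')(Pow(Add(-7, B), Rational(1, 2))), k), -1) = Pow(Add(Mul(2, Pow(Add(-7, -3), Rational(1, 2))), Rational(-4294, 853)), -1) = Pow(Add(Mul(2, Pow(-10, Rational(1, 2))), Rational(-4294, 853)), -1) = Pow(Add(Mul(2, Mul(I, Pow(10, Rational(1, 2)))), Rational(-4294, 853)), -1) = Pow(Add(Mul(2, I, Pow(10, Rational(1, 2))), Rational(-4294, 853)), -1) = Pow(Add(Rational(-4294, 853), Mul(2, I, Pow(10, Rational(1, 2)))), -1)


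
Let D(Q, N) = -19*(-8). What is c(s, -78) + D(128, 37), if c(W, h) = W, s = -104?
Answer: 48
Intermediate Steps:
D(Q, N) = 152
c(s, -78) + D(128, 37) = -104 + 152 = 48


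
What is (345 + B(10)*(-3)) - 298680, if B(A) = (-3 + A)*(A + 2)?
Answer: -298587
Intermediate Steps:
B(A) = (-3 + A)*(2 + A)
(345 + B(10)*(-3)) - 298680 = (345 + (-6 + 10**2 - 1*10)*(-3)) - 298680 = (345 + (-6 + 100 - 10)*(-3)) - 298680 = (345 + 84*(-3)) - 298680 = (345 - 252) - 298680 = 93 - 298680 = -298587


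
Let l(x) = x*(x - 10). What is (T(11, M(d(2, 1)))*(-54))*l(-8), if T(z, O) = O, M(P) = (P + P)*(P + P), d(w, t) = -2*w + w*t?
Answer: -124416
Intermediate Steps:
d(w, t) = -2*w + t*w
M(P) = 4*P² (M(P) = (2*P)*(2*P) = 4*P²)
l(x) = x*(-10 + x)
(T(11, M(d(2, 1)))*(-54))*l(-8) = ((4*(2*(-2 + 1))²)*(-54))*(-8*(-10 - 8)) = ((4*(2*(-1))²)*(-54))*(-8*(-18)) = ((4*(-2)²)*(-54))*144 = ((4*4)*(-54))*144 = (16*(-54))*144 = -864*144 = -124416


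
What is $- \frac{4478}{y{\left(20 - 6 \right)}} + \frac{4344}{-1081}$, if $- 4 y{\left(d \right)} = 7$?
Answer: $\frac{19332464}{7567} \approx 2554.8$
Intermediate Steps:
$y{\left(d \right)} = - \frac{7}{4}$ ($y{\left(d \right)} = \left(- \frac{1}{4}\right) 7 = - \frac{7}{4}$)
$- \frac{4478}{y{\left(20 - 6 \right)}} + \frac{4344}{-1081} = - \frac{4478}{- \frac{7}{4}} + \frac{4344}{-1081} = \left(-4478\right) \left(- \frac{4}{7}\right) + 4344 \left(- \frac{1}{1081}\right) = \frac{17912}{7} - \frac{4344}{1081} = \frac{19332464}{7567}$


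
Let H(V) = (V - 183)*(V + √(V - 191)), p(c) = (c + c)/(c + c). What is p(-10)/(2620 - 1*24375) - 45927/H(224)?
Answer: -223809838103/44725299565 + 45927*√33/2055863 ≈ -4.8758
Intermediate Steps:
p(c) = 1 (p(c) = (2*c)/((2*c)) = (2*c)*(1/(2*c)) = 1)
H(V) = (-183 + V)*(V + √(-191 + V))
p(-10)/(2620 - 1*24375) - 45927/H(224) = 1/(2620 - 1*24375) - 45927/(224² - 183*224 - 183*√(-191 + 224) + 224*√(-191 + 224)) = 1/(2620 - 24375) - 45927/(50176 - 40992 - 183*√33 + 224*√33) = 1/(-21755) - 45927/(9184 + 41*√33) = 1*(-1/21755) - 45927/(9184 + 41*√33) = -1/21755 - 45927/(9184 + 41*√33)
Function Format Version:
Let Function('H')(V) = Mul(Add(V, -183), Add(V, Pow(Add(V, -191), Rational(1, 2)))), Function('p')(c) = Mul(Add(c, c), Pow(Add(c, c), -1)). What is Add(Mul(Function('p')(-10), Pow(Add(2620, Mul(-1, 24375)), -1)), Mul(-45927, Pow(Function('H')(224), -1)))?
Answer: Add(Rational(-223809838103, 44725299565), Mul(Rational(45927, 2055863), Pow(33, Rational(1, 2)))) ≈ -4.8758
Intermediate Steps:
Function('p')(c) = 1 (Function('p')(c) = Mul(Mul(2, c), Pow(Mul(2, c), -1)) = Mul(Mul(2, c), Mul(Rational(1, 2), Pow(c, -1))) = 1)
Function('H')(V) = Mul(Add(-183, V), Add(V, Pow(Add(-191, V), Rational(1, 2))))
Add(Mul(Function('p')(-10), Pow(Add(2620, Mul(-1, 24375)), -1)), Mul(-45927, Pow(Function('H')(224), -1))) = Add(Mul(1, Pow(Add(2620, Mul(-1, 24375)), -1)), Mul(-45927, Pow(Add(Pow(224, 2), Mul(-183, 224), Mul(-183, Pow(Add(-191, 224), Rational(1, 2))), Mul(224, Pow(Add(-191, 224), Rational(1, 2)))), -1))) = Add(Mul(1, Pow(Add(2620, -24375), -1)), Mul(-45927, Pow(Add(50176, -40992, Mul(-183, Pow(33, Rational(1, 2))), Mul(224, Pow(33, Rational(1, 2)))), -1))) = Add(Mul(1, Pow(-21755, -1)), Mul(-45927, Pow(Add(9184, Mul(41, Pow(33, Rational(1, 2)))), -1))) = Add(Mul(1, Rational(-1, 21755)), Mul(-45927, Pow(Add(9184, Mul(41, Pow(33, Rational(1, 2)))), -1))) = Add(Rational(-1, 21755), Mul(-45927, Pow(Add(9184, Mul(41, Pow(33, Rational(1, 2)))), -1)))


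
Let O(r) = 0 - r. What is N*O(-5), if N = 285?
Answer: 1425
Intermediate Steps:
O(r) = -r
N*O(-5) = 285*(-1*(-5)) = 285*5 = 1425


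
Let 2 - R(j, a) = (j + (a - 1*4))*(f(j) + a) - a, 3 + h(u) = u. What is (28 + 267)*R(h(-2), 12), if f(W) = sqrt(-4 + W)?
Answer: -6490 - 2655*I ≈ -6490.0 - 2655.0*I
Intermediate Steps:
h(u) = -3 + u
R(j, a) = 2 + a - (a + sqrt(-4 + j))*(-4 + a + j) (R(j, a) = 2 - ((j + (a - 1*4))*(sqrt(-4 + j) + a) - a) = 2 - ((j + (a - 4))*(a + sqrt(-4 + j)) - a) = 2 - ((j + (-4 + a))*(a + sqrt(-4 + j)) - a) = 2 - ((-4 + a + j)*(a + sqrt(-4 + j)) - a) = 2 - ((a + sqrt(-4 + j))*(-4 + a + j) - a) = 2 - (-a + (a + sqrt(-4 + j))*(-4 + a + j)) = 2 + (a - (a + sqrt(-4 + j))*(-4 + a + j)) = 2 + a - (a + sqrt(-4 + j))*(-4 + a + j))
(28 + 267)*R(h(-2), 12) = (28 + 267)*(2 - 1*12**2 + 4*sqrt(-4 + (-3 - 2)) + 5*12 - 1*12*(-3 - 2) - 1*12*sqrt(-4 + (-3 - 2)) - (-3 - 2)*sqrt(-4 + (-3 - 2))) = 295*(2 - 1*144 + 4*sqrt(-4 - 5) + 60 - 1*12*(-5) - 1*12*sqrt(-4 - 5) - 1*(-5)*sqrt(-4 - 5)) = 295*(2 - 144 + 4*sqrt(-9) + 60 + 60 - 1*12*sqrt(-9) - 1*(-5)*sqrt(-9)) = 295*(2 - 144 + 4*(3*I) + 60 + 60 - 1*12*3*I - 1*(-5)*3*I) = 295*(2 - 144 + 12*I + 60 + 60 - 36*I + 15*I) = 295*(-22 - 9*I) = -6490 - 2655*I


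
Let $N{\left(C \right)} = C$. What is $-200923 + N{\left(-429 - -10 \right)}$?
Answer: $-201342$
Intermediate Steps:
$-200923 + N{\left(-429 - -10 \right)} = -200923 - 419 = -201342$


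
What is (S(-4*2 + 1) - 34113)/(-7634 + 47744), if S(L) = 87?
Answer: -5671/6685 ≈ -0.84832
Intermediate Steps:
(S(-4*2 + 1) - 34113)/(-7634 + 47744) = (87 - 34113)/(-7634 + 47744) = -34026/40110 = -34026*1/40110 = -5671/6685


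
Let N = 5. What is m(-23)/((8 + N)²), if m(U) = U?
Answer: -23/169 ≈ -0.13609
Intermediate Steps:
m(-23)/((8 + N)²) = -23/(8 + 5)² = -23/(13²) = -23/169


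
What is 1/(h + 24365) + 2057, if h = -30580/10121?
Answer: 507189532466/246567585 ≈ 2057.0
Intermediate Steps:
h = -30580/10121 (h = -30580*1/10121 = -30580/10121 ≈ -3.0214)
1/(h + 24365) + 2057 = 1/(-30580/10121 + 24365) + 2057 = 1/(246567585/10121) + 2057 = 10121/246567585 + 2057 = 507189532466/246567585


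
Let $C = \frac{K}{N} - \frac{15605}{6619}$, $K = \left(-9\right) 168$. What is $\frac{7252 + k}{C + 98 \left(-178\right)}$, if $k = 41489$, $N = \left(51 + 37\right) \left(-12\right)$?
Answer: $- \frac{14195133876}{5080590407} \approx -2.794$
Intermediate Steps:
$K = -1512$
$N = -1056$ ($N = 88 \left(-12\right) = -1056$)
$C = - \frac{269623}{291236}$ ($C = - \frac{1512}{-1056} - \frac{15605}{6619} = \left(-1512\right) \left(- \frac{1}{1056}\right) - \frac{15605}{6619} = \frac{63}{44} - \frac{15605}{6619} = - \frac{269623}{291236} \approx -0.92579$)
$\frac{7252 + k}{C + 98 \left(-178\right)} = \frac{7252 + 41489}{- \frac{269623}{291236} + 98 \left(-178\right)} = \frac{48741}{- \frac{269623}{291236} - 17444} = \frac{48741}{- \frac{5080590407}{291236}} = 48741 \left(- \frac{291236}{5080590407}\right) = - \frac{14195133876}{5080590407}$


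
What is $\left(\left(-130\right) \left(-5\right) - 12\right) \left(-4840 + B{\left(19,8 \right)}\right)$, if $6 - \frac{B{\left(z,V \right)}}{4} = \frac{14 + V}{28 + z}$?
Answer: $- \frac{144468720}{47} \approx -3.0738 \cdot 10^{6}$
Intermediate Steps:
$B{\left(z,V \right)} = 24 - \frac{4 \left(14 + V\right)}{28 + z}$ ($B{\left(z,V \right)} = 24 - 4 \frac{14 + V}{28 + z} = 24 - \frac{4 \left(14 + V\right)}{28 + z}$)
$\left(\left(-130\right) \left(-5\right) - 12\right) \left(-4840 + B{\left(19,8 \right)}\right) = \left(\left(-130\right) \left(-5\right) - 12\right) \left(-4840 + \frac{4 \left(154 - 8 + 6 \cdot 19\right)}{28 + 19}\right) = \left(650 - 12\right) \left(-4840 + \frac{4 \left(154 - 8 + 114\right)}{47}\right) = 638 \left(-4840 + 4 \cdot \frac{1}{47} \cdot 260\right) = 638 \left(-4840 + \frac{1040}{47}\right) = 638 \left(- \frac{226440}{47}\right) = - \frac{144468720}{47}$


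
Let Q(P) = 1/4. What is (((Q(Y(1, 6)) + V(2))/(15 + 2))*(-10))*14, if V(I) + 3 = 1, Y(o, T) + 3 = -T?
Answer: 245/17 ≈ 14.412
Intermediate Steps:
Y(o, T) = -3 - T
V(I) = -2 (V(I) = -3 + 1 = -2)
Q(P) = ¼
(((Q(Y(1, 6)) + V(2))/(15 + 2))*(-10))*14 = (((¼ - 2)/(15 + 2))*(-10))*14 = (-7/4/17*(-10))*14 = (-7/4*1/17*(-10))*14 = -7/68*(-10)*14 = (35/34)*14 = 245/17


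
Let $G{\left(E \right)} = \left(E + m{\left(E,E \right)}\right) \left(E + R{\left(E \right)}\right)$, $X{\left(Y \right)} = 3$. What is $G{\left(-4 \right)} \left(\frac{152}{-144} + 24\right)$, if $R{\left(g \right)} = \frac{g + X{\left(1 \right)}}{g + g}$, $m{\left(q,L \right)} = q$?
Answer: $\frac{12803}{18} \approx 711.28$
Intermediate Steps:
$R{\left(g \right)} = \frac{3 + g}{2 g}$ ($R{\left(g \right)} = \frac{g + 3}{g + g} = \frac{3 + g}{2 g}$)
$G{\left(E \right)} = 2 E \left(E + \frac{3 + E}{2 E}\right)$ ($G{\left(E \right)} = \left(E + E\right) \left(E + \frac{3 + E}{2 E}\right) = 2 E \left(E + \frac{3 + E}{2 E}\right)$)
$G{\left(-4 \right)} \left(\frac{152}{-144} + 24\right) = \left(3 - 4 + 2 \left(-4\right)^{2}\right) \left(\frac{152}{-144} + 24\right) = \left(3 - 4 + 2 \cdot 16\right) \left(152 \left(- \frac{1}{144}\right) + 24\right) = \left(3 - 4 + 32\right) \left(- \frac{19}{18} + 24\right) = 31 \cdot \frac{413}{18} = \frac{12803}{18}$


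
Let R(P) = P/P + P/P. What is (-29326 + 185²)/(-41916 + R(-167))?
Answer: -4899/41914 ≈ -0.11688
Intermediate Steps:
R(P) = 2 (R(P) = 1 + 1 = 2)
(-29326 + 185²)/(-41916 + R(-167)) = (-29326 + 185²)/(-41916 + 2) = (-29326 + 34225)/(-41914) = 4899*(-1/41914) = -4899/41914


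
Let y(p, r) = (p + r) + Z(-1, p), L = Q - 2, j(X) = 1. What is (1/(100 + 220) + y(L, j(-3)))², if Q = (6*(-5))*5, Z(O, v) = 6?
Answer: 2152867201/102400 ≈ 21024.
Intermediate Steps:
Q = -150 (Q = -30*5 = -150)
L = -152 (L = -150 - 2 = -152)
y(p, r) = 6 + p + r (y(p, r) = (p + r) + 6 = 6 + p + r)
(1/(100 + 220) + y(L, j(-3)))² = (1/(100 + 220) + (6 - 152 + 1))² = (1/320 - 145)² = (-46399/320)² = 2152867201/102400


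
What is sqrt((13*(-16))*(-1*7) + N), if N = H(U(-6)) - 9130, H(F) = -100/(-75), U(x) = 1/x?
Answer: I*sqrt(69054)/3 ≈ 87.594*I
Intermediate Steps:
U(x) = 1/x
H(F) = 4/3 (H(F) = -100*(-1/75) = 4/3)
N = -27386/3 (N = 4/3 - 9130 = -27386/3 ≈ -9128.7)
sqrt((13*(-16))*(-1*7) + N) = sqrt((13*(-16))*(-1*7) - 27386/3) = sqrt(-208*(-7) - 27386/3) = sqrt(1456 - 27386/3) = sqrt(-23018/3) = I*sqrt(69054)/3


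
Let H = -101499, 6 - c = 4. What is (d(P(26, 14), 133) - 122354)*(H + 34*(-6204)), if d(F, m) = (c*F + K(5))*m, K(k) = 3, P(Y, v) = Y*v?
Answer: 7851803985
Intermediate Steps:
c = 2 (c = 6 - 1*4 = 6 - 4 = 2)
d(F, m) = m*(3 + 2*F) (d(F, m) = (2*F + 3)*m = (3 + 2*F)*m = m*(3 + 2*F))
(d(P(26, 14), 133) - 122354)*(H + 34*(-6204)) = (133*(3 + 2*(26*14)) - 122354)*(-101499 + 34*(-6204)) = (133*(3 + 2*364) - 122354)*(-101499 - 210936) = (133*(3 + 728) - 122354)*(-312435) = (133*731 - 122354)*(-312435) = (97223 - 122354)*(-312435) = -25131*(-312435) = 7851803985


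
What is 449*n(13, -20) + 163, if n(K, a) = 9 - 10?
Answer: -286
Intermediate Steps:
n(K, a) = -1
449*n(13, -20) + 163 = 449*(-1) + 163 = -449 + 163 = -286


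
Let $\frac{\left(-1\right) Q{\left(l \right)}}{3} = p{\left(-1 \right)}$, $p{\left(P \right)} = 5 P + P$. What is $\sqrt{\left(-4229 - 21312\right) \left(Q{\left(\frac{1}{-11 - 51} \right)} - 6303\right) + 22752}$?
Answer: $\sqrt{160547937} \approx 12671.0$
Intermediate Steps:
$p{\left(P \right)} = 6 P$
$Q{\left(l \right)} = 18$ ($Q{\left(l \right)} = - 3 \cdot 6 \left(-1\right) = \left(-3\right) \left(-6\right) = 18$)
$\sqrt{\left(-4229 - 21312\right) \left(Q{\left(\frac{1}{-11 - 51} \right)} - 6303\right) + 22752} = \sqrt{\left(-4229 - 21312\right) \left(18 - 6303\right) + 22752} = \sqrt{\left(-25541\right) \left(-6285\right) + 22752} = \sqrt{160525185 + 22752} = \sqrt{160547937}$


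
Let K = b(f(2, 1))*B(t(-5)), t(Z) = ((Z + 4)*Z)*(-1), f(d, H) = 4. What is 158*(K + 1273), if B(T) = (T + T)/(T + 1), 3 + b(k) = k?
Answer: 201529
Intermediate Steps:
b(k) = -3 + k
t(Z) = -Z*(4 + Z) (t(Z) = ((4 + Z)*Z)*(-1) = (Z*(4 + Z))*(-1) = -Z*(4 + Z))
B(T) = 2*T/(1 + T) (B(T) = (2*T)/(1 + T) = 2*T/(1 + T))
K = 5/2 (K = (-3 + 4)*(2*(-1*(-5)*(4 - 5))/(1 - 1*(-5)*(4 - 5))) = 1*(2*(-1*(-5)*(-1))/(1 - 1*(-5)*(-1))) = 1*(2*(-5)/(1 - 5)) = 1*(2*(-5)/(-4)) = 1*(2*(-5)*(-¼)) = 1*(5/2) = 5/2 ≈ 2.5000)
158*(K + 1273) = 158*(5/2 + 1273) = 158*(2551/2) = 201529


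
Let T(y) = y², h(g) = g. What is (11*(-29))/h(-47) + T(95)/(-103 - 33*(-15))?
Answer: 549223/18424 ≈ 29.810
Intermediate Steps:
(11*(-29))/h(-47) + T(95)/(-103 - 33*(-15)) = (11*(-29))/(-47) + 95²/(-103 - 33*(-15)) = -319*(-1/47) + 9025/(-103 + 495) = 319/47 + 9025/392 = 549223/18424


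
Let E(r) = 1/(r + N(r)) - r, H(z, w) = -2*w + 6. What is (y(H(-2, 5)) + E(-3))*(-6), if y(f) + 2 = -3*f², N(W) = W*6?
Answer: 1976/7 ≈ 282.29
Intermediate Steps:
N(W) = 6*W
H(z, w) = 6 - 2*w
E(r) = -r + 1/(7*r) (E(r) = 1/(r + 6*r) - r = 1/(7*r) - r = -r + 1/(7*r))
y(f) = -2 - 3*f²
(y(H(-2, 5)) + E(-3))*(-6) = ((-2 - 3*(6 - 2*5)²) + (-1*(-3) + (⅐)/(-3)))*(-6) = ((-2 - 3*(6 - 10)²) + (3 + (⅐)*(-⅓)))*(-6) = ((-2 - 3*(-4)²) + (3 - 1/21))*(-6) = ((-2 - 3*16) + 62/21)*(-6) = ((-2 - 48) + 62/21)*(-6) = (-50 + 62/21)*(-6) = -988/21*(-6) = 1976/7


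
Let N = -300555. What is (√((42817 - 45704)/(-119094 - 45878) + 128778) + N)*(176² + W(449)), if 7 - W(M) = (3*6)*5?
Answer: -9285045615 + 30893*√876197929629029/82486 ≈ -9.2740e+9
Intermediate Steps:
W(M) = -83 (W(M) = 7 - 3*6*5 = 7 - 18*5 = 7 - 1*90 = 7 - 90 = -83)
(√((42817 - 45704)/(-119094 - 45878) + 128778) + N)*(176² + W(449)) = (√((42817 - 45704)/(-119094 - 45878) + 128778) - 300555)*(176² - 83) = (√(-2887/(-164972) + 128778) - 300555)*(30976 - 83) = (√(-2887*(-1/164972) + 128778) - 300555)*30893 = (√(2887/164972 + 128778) - 300555)*30893 = (√(21244767103/164972) - 300555)*30893 = (√876197929629029/82486 - 300555)*30893 = (-300555 + √876197929629029/82486)*30893 = -9285045615 + 30893*√876197929629029/82486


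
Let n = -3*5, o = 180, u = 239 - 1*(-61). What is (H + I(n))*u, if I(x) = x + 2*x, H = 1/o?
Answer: -40495/3 ≈ -13498.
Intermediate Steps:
u = 300 (u = 239 + 61 = 300)
H = 1/180 ≈ 0.0055556
n = -15
I(x) = 3*x
(H + I(n))*u = (1/180 + 3*(-15))*300 = (1/180 - 45)*300 = -8099/180*300 = -40495/3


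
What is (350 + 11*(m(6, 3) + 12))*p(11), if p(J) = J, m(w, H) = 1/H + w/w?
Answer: 16390/3 ≈ 5463.3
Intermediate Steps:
m(w, H) = 1 + 1/H (m(w, H) = 1/H + 1 = 1 + 1/H)
(350 + 11*(m(6, 3) + 12))*p(11) = (350 + 11*((1 + 3)/3 + 12))*11 = (350 + 11*((1/3)*4 + 12))*11 = (350 + 11*(4/3 + 12))*11 = (350 + 11*(40/3))*11 = (350 + 440/3)*11 = (1490/3)*11 = 16390/3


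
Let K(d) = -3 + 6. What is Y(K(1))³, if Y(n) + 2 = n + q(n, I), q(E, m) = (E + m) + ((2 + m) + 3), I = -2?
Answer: 125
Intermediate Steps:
q(E, m) = 5 + E + 2*m (q(E, m) = (E + m) + (5 + m) = 5 + E + 2*m)
K(d) = 3
Y(n) = -1 + 2*n (Y(n) = -2 + (n + (5 + n + 2*(-2))) = -2 + (n + (5 + n - 4)) = -2 + (n + (1 + n)) = -2 + (1 + 2*n) = -1 + 2*n)
Y(K(1))³ = (-1 + 2*3)³ = (-1 + 6)³ = 5³ = 125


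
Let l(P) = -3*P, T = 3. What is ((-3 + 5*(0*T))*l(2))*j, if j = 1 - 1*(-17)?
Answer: 324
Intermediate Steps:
j = 18 (j = 1 + 17 = 18)
((-3 + 5*(0*T))*l(2))*j = ((-3 + 5*(0*3))*(-3*2))*18 = ((-3 + 5*0)*(-6))*18 = ((-3 + 0)*(-6))*18 = -3*(-6)*18 = 18*18 = 324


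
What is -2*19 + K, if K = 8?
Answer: -30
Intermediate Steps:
-2*19 + K = -2*19 + 8 = -38 + 8 = -30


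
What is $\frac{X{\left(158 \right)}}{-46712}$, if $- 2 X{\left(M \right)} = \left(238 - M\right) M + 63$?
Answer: $\frac{12703}{93424} \approx 0.13597$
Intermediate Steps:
$X{\left(M \right)} = - \frac{63}{2} - \frac{M \left(238 - M\right)}{2}$ ($X{\left(M \right)} = - \frac{\left(238 - M\right) M + 63}{2} = - \frac{M \left(238 - M\right) + 63}{2} = - \frac{63 + M \left(238 - M\right)}{2} = - \frac{63}{2} - \frac{M \left(238 - M\right)}{2}$)
$\frac{X{\left(158 \right)}}{-46712} = \frac{- \frac{63}{2} + \frac{158^{2}}{2} - 18802}{-46712} = \left(- \frac{63}{2} + \frac{1}{2} \cdot 24964 - 18802\right) \left(- \frac{1}{46712}\right) = \left(- \frac{63}{2} + 12482 - 18802\right) \left(- \frac{1}{46712}\right) = \left(- \frac{12703}{2}\right) \left(- \frac{1}{46712}\right) = \frac{12703}{93424}$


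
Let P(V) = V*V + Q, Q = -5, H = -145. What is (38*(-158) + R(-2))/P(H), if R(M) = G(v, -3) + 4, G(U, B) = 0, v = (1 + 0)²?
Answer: -300/1051 ≈ -0.28544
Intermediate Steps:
v = 1 (v = 1² = 1)
R(M) = 4 (R(M) = 0 + 4 = 4)
P(V) = -5 + V² (P(V) = V*V - 5 = V² - 5 = -5 + V²)
(38*(-158) + R(-2))/P(H) = (38*(-158) + 4)/(-5 + (-145)²) = (-6004 + 4)/(-5 + 21025) = -6000/21020 = -6000*1/21020 = -300/1051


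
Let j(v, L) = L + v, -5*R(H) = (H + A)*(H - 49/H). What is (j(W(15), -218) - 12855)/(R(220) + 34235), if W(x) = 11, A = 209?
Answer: -1306200/1537811 ≈ -0.84939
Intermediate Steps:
R(H) = -(209 + H)*(H - 49/H)/5 (R(H) = -(H + 209)*(H - 49/H)/5 = -(209 + H)*(H - 49/H)/5)
(j(W(15), -218) - 12855)/(R(220) + 34235) = ((-218 + 11) - 12855)/((⅕)*(10241 - 1*220*(-49 + 220² + 209*220))/220 + 34235) = (-207 - 12855)/((⅕)*(1/220)*(10241 - 1*220*(-49 + 48400 + 45980)) + 34235) = -13062/((⅕)*(1/220)*(10241 - 1*220*94331) + 34235) = -13062/((⅕)*(1/220)*(10241 - 20752820) + 34235) = -13062/((⅕)*(1/220)*(-20742579) + 34235) = -13062/(-1885689/100 + 34235) = -13062/1537811/100 = -13062*100/1537811 = -1306200/1537811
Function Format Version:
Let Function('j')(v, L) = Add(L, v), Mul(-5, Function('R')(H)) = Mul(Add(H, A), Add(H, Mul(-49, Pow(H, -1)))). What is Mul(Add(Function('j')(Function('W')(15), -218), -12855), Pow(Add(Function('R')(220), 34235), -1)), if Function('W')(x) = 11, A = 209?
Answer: Rational(-1306200, 1537811) ≈ -0.84939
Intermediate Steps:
Function('R')(H) = Mul(Rational(-1, 5), Add(209, H), Add(H, Mul(-49, Pow(H, -1)))) (Function('R')(H) = Mul(Rational(-1, 5), Mul(Add(H, 209), Add(H, Mul(-49, Pow(H, -1))))) = Mul(Rational(-1, 5), Mul(Add(209, H), Add(H, Mul(-49, Pow(H, -1))))) = Mul(Rational(-1, 5), Add(209, H), Add(H, Mul(-49, Pow(H, -1)))))
Mul(Add(Function('j')(Function('W')(15), -218), -12855), Pow(Add(Function('R')(220), 34235), -1)) = Mul(Add(Add(-218, 11), -12855), Pow(Add(Mul(Rational(1, 5), Pow(220, -1), Add(10241, Mul(-1, 220, Add(-49, Pow(220, 2), Mul(209, 220))))), 34235), -1)) = Mul(Add(-207, -12855), Pow(Add(Mul(Rational(1, 5), Rational(1, 220), Add(10241, Mul(-1, 220, Add(-49, 48400, 45980)))), 34235), -1)) = Mul(-13062, Pow(Add(Mul(Rational(1, 5), Rational(1, 220), Add(10241, Mul(-1, 220, 94331))), 34235), -1)) = Mul(-13062, Pow(Add(Mul(Rational(1, 5), Rational(1, 220), Add(10241, -20752820)), 34235), -1)) = Mul(-13062, Pow(Add(Mul(Rational(1, 5), Rational(1, 220), -20742579), 34235), -1)) = Mul(-13062, Pow(Add(Rational(-1885689, 100), 34235), -1)) = Mul(-13062, Pow(Rational(1537811, 100), -1)) = Mul(-13062, Rational(100, 1537811)) = Rational(-1306200, 1537811)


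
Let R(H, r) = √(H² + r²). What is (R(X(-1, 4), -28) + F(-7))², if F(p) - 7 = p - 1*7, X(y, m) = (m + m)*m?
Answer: 1857 - 56*√113 ≈ 1261.7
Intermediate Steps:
X(y, m) = 2*m² (X(y, m) = (2*m)*m = 2*m²)
F(p) = p (F(p) = 7 + (p - 1*7) = 7 + (p - 7) = 7 + (-7 + p) = p)
(R(X(-1, 4), -28) + F(-7))² = (√((2*4²)² + (-28)²) - 7)² = (√((2*16)² + 784) - 7)² = (√(32² + 784) - 7)² = (√(1024 + 784) - 7)² = (√1808 - 7)² = (4*√113 - 7)² = (-7 + 4*√113)²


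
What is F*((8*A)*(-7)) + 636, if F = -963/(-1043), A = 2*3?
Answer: 48540/149 ≈ 325.77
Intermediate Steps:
A = 6
F = 963/1043 (F = -963*(-1/1043) = 963/1043 ≈ 0.92330)
F*((8*A)*(-7)) + 636 = 963*((8*6)*(-7))/1043 + 636 = 963*(48*(-7))/1043 + 636 = (963/1043)*(-336) + 636 = -46224/149 + 636 = 48540/149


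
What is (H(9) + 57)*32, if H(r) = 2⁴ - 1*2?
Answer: 2272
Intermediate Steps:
H(r) = 14 (H(r) = 16 - 2 = 14)
(H(9) + 57)*32 = (14 + 57)*32 = 71*32 = 2272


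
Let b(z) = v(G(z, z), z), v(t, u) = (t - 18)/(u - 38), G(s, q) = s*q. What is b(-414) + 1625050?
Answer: 367175611/226 ≈ 1.6247e+6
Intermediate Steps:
G(s, q) = q*s
v(t, u) = (-18 + t)/(-38 + u)
b(z) = (-18 + z**2)/(-38 + z) (b(z) = (-18 + z*z)/(-38 + z) = (-18 + z**2)/(-38 + z))
b(-414) + 1625050 = (-18 + (-414)**2)/(-38 - 414) + 1625050 = (-18 + 171396)/(-452) + 1625050 = -1/452*171378 + 1625050 = -85689/226 + 1625050 = 367175611/226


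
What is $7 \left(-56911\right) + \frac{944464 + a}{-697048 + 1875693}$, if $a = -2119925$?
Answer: $- \frac{469546234626}{1178645} \approx -3.9838 \cdot 10^{5}$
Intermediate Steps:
$7 \left(-56911\right) + \frac{944464 + a}{-697048 + 1875693} = 7 \left(-56911\right) + \frac{944464 - 2119925}{-697048 + 1875693} = -398377 - \frac{1175461}{1178645} = - \frac{469546234626}{1178645}$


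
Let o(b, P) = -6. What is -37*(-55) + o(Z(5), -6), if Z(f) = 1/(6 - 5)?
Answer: 2029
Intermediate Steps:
Z(f) = 1 (Z(f) = 1/1 = 1)
-37*(-55) + o(Z(5), -6) = -37*(-55) - 6 = 2035 - 6 = 2029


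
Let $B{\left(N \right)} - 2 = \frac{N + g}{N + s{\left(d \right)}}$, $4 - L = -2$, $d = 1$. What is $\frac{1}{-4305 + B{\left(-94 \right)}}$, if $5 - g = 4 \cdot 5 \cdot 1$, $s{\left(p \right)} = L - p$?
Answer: $- \frac{89}{382858} \approx -0.00023246$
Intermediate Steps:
$L = 6$ ($L = 4 - -2 = 4 + 2 = 6$)
$s{\left(p \right)} = 6 - p$
$g = -15$ ($g = 5 - 4 \cdot 5 \cdot 1 = 5 - 20 \cdot 1 = 5 - 20 = -15$)
$B{\left(N \right)} = 2 + \frac{-15 + N}{5 + N}$ ($B{\left(N \right)} = 2 + \frac{N - 15}{N + \left(6 - 1\right)} = 2 + \frac{-15 + N}{N + \left(6 - 1\right)} = 2 + \frac{-15 + N}{N + 5} = 2 + \frac{-15 + N}{5 + N}$)
$\frac{1}{-4305 + B{\left(-94 \right)}} = \frac{1}{-4305 + \frac{-5 + 3 \left(-94\right)}{5 - 94}} = \frac{1}{-4305 + \frac{-5 - 282}{-89}} = \frac{1}{-4305 - - \frac{287}{89}} = \frac{1}{-4305 + \frac{287}{89}} = \frac{1}{- \frac{382858}{89}} = - \frac{89}{382858}$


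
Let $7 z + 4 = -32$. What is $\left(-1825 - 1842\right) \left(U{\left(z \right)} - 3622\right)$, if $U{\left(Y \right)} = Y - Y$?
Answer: $13281874$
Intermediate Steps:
$z = - \frac{36}{7}$ ($z = - \frac{4}{7} + \frac{1}{7} \left(-32\right) = - \frac{4}{7} - \frac{32}{7} = - \frac{36}{7} \approx -5.1429$)
$U{\left(Y \right)} = 0$
$\left(-1825 - 1842\right) \left(U{\left(z \right)} - 3622\right) = \left(-1825 - 1842\right) \left(0 - 3622\right) = \left(-3667\right) \left(-3622\right) = 13281874$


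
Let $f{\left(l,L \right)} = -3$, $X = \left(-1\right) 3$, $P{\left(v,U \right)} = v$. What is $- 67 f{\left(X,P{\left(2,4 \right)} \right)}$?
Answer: $201$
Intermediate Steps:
$X = -3$
$- 67 f{\left(X,P{\left(2,4 \right)} \right)} = \left(-67\right) \left(-3\right) = 201$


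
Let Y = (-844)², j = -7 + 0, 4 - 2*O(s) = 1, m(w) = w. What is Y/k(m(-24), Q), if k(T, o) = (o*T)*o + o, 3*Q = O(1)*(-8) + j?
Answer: -712336/969 ≈ -735.13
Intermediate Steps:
O(s) = 3/2 (O(s) = 2 - ½*1 = 2 - ½ = 3/2)
j = -7
Y = 712336
Q = -19/3 (Q = ((3/2)*(-8) - 7)/3 = (-12 - 7)/3 = (⅓)*(-19) = -19/3 ≈ -6.3333)
k(T, o) = o + T*o² (k(T, o) = (T*o)*o + o = T*o² + o = o + T*o²)
Y/k(m(-24), Q) = 712336/((-19*(1 - 24*(-19/3))/3)) = 712336/((-19*(1 + 152)/3)) = 712336/((-19/3*153)) = 712336/(-969) = 712336*(-1/969) = -712336/969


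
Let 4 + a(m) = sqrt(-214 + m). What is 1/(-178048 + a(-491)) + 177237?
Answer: 5618858723366881/31702515409 - I*sqrt(705)/31702515409 ≈ 1.7724e+5 - 8.3753e-10*I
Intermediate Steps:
a(m) = -4 + sqrt(-214 + m)
1/(-178048 + a(-491)) + 177237 = 1/(-178048 + (-4 + sqrt(-214 - 491))) + 177237 = 1/(-178048 + (-4 + sqrt(-705))) + 177237 = 1/(-178048 + (-4 + I*sqrt(705))) + 177237 = 1/(-178052 + I*sqrt(705)) + 177237 = 177237 + 1/(-178052 + I*sqrt(705))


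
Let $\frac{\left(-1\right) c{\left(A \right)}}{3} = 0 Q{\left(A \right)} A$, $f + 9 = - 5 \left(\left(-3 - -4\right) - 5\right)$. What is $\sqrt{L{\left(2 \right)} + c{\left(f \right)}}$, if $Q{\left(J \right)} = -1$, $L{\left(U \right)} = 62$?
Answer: $\sqrt{62} \approx 7.874$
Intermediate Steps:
$f = 11$ ($f = -9 - 5 \left(\left(-3 - -4\right) - 5\right) = -9 - 5 \left(\left(-3 + 4\right) - 5\right) = -9 - 5 \left(1 - 5\right) = -9 - -20 = -9 + 20 = 11$)
$c{\left(A \right)} = 0$ ($c{\left(A \right)} = - 3 \cdot 0 \left(-1\right) A = - 3 \cdot 0 A = \left(-3\right) 0 = 0$)
$\sqrt{L{\left(2 \right)} + c{\left(f \right)}} = \sqrt{62 + 0} = \sqrt{62}$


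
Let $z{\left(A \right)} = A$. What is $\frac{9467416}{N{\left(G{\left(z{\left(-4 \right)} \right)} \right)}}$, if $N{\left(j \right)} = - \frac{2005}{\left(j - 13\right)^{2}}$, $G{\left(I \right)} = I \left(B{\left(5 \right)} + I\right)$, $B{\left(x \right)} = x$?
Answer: $- \frac{2736083224}{2005} \approx -1.3646 \cdot 10^{6}$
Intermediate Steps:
$G{\left(I \right)} = I \left(5 + I\right)$
$N{\left(j \right)} = - \frac{2005}{\left(-13 + j\right)^{2}}$
$\frac{9467416}{N{\left(G{\left(z{\left(-4 \right)} \right)} \right)}} = \frac{9467416}{\left(-2005\right) \frac{1}{\left(-13 - 4 \left(5 - 4\right)\right)^{2}}} = \frac{9467416}{\left(-2005\right) \frac{1}{\left(-13 - 4\right)^{2}}} = \frac{9467416}{\left(-2005\right) \frac{1}{289}} = \frac{9467416}{- \frac{2005}{289}} = 9467416 \left(- \frac{289}{2005}\right) = - \frac{2736083224}{2005}$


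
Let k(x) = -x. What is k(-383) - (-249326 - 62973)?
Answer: 312682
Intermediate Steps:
k(-383) - (-249326 - 62973) = -1*(-383) - (-249326 - 62973) = 383 - 1*(-312299) = 383 + 312299 = 312682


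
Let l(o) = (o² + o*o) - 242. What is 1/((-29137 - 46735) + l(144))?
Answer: -1/34642 ≈ -2.8867e-5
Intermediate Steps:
l(o) = -242 + 2*o² (l(o) = (o² + o²) - 242 = 2*o² - 242 = -242 + 2*o²)
1/((-29137 - 46735) + l(144)) = 1/((-29137 - 46735) + (-242 + 2*144²)) = 1/(-75872 + (-242 + 2*20736)) = 1/(-75872 + (-242 + 41472)) = 1/(-75872 + 41230) = 1/(-34642) = -1/34642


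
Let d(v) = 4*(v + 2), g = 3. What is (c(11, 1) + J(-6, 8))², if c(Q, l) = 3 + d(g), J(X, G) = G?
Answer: 961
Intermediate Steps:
d(v) = 8 + 4*v (d(v) = 4*(2 + v) = 8 + 4*v)
c(Q, l) = 23 (c(Q, l) = 3 + (8 + 4*3) = 3 + (8 + 12) = 3 + 20 = 23)
(c(11, 1) + J(-6, 8))² = (23 + 8)² = 31² = 961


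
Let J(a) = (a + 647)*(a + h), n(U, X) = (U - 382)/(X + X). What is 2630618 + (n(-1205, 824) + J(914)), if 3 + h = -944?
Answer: 4250363453/1648 ≈ 2.5791e+6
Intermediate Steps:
h = -947 (h = -3 - 944 = -947)
n(U, X) = (-382 + U)/(2*X) (n(U, X) = (-382 + U)/((2*X)) = (-382 + U)*(1/(2*X)) = (-382 + U)/(2*X))
J(a) = (-947 + a)*(647 + a) (J(a) = (a + 647)*(a - 947) = (647 + a)*(-947 + a) = (-947 + a)*(647 + a))
2630618 + (n(-1205, 824) + J(914)) = 2630618 + ((1/2)*(-382 - 1205)/824 + (-612709 + 914**2 - 300*914)) = 2630618 + ((1/2)*(1/824)*(-1587) + (-612709 + 835396 - 274200)) = 2630618 + (-1587/1648 - 51513) = 2630618 - 84895011/1648 = 4250363453/1648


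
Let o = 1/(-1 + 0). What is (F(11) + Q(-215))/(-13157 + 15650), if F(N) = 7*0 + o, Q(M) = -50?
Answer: -17/831 ≈ -0.020457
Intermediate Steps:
o = -1 (o = 1/(-1) = -1)
F(N) = -1 (F(N) = 7*0 - 1 = 0 - 1 = -1)
(F(11) + Q(-215))/(-13157 + 15650) = (-1 - 50)/(-13157 + 15650) = -51/2493 = -51*1/2493 = -17/831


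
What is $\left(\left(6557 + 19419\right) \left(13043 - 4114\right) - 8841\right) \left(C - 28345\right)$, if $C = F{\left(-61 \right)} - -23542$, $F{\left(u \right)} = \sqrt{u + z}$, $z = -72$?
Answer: $-1113963934989 + 231930863 i \sqrt{133} \approx -1.114 \cdot 10^{12} + 2.6748 \cdot 10^{9} i$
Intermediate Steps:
$F{\left(u \right)} = \sqrt{-72 + u}$ ($F{\left(u \right)} = \sqrt{u - 72} = \sqrt{-72 + u}$)
$C = 23542 + i \sqrt{133}$ ($C = \sqrt{-72 - 61} - -23542 = \sqrt{-133} + 23542 = i \sqrt{133} + 23542 = 23542 + i \sqrt{133} \approx 23542.0 + 11.533 i$)
$\left(\left(6557 + 19419\right) \left(13043 - 4114\right) - 8841\right) \left(C - 28345\right) = \left(\left(6557 + 19419\right) \left(13043 - 4114\right) - 8841\right) \left(\left(23542 + i \sqrt{133}\right) - 28345\right) = \left(25976 \cdot 8929 - 8841\right) \left(-4803 + i \sqrt{133}\right) = \left(231939704 - 8841\right) \left(-4803 + i \sqrt{133}\right) = 231930863 \left(-4803 + i \sqrt{133}\right) = -1113963934989 + 231930863 i \sqrt{133}$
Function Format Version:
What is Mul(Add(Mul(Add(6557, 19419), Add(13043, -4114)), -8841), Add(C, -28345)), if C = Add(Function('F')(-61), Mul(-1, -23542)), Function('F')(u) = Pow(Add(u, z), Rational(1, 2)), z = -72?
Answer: Add(-1113963934989, Mul(231930863, I, Pow(133, Rational(1, 2)))) ≈ Add(-1.1140e+12, Mul(2.6748e+9, I))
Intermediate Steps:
Function('F')(u) = Pow(Add(-72, u), Rational(1, 2)) (Function('F')(u) = Pow(Add(u, -72), Rational(1, 2)) = Pow(Add(-72, u), Rational(1, 2)))
C = Add(23542, Mul(I, Pow(133, Rational(1, 2)))) (C = Add(Pow(Add(-72, -61), Rational(1, 2)), Mul(-1, -23542)) = Add(Pow(-133, Rational(1, 2)), 23542) = Add(Mul(I, Pow(133, Rational(1, 2))), 23542) = Add(23542, Mul(I, Pow(133, Rational(1, 2)))) ≈ Add(23542., Mul(11.533, I)))
Mul(Add(Mul(Add(6557, 19419), Add(13043, -4114)), -8841), Add(C, -28345)) = Mul(Add(Mul(Add(6557, 19419), Add(13043, -4114)), -8841), Add(Add(23542, Mul(I, Pow(133, Rational(1, 2)))), -28345)) = Mul(Add(Mul(25976, 8929), -8841), Add(-4803, Mul(I, Pow(133, Rational(1, 2))))) = Mul(Add(231939704, -8841), Add(-4803, Mul(I, Pow(133, Rational(1, 2))))) = Mul(231930863, Add(-4803, Mul(I, Pow(133, Rational(1, 2))))) = Add(-1113963934989, Mul(231930863, I, Pow(133, Rational(1, 2))))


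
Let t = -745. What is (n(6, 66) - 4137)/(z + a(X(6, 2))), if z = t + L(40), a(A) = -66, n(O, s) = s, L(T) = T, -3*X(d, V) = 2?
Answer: 1357/257 ≈ 5.2802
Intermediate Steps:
X(d, V) = -⅔ (X(d, V) = -⅓*2 = -⅔)
z = -705 (z = -745 + 40 = -705)
(n(6, 66) - 4137)/(z + a(X(6, 2))) = (66 - 4137)/(-705 - 66) = -4071/(-771) = -4071*(-1/771) = 1357/257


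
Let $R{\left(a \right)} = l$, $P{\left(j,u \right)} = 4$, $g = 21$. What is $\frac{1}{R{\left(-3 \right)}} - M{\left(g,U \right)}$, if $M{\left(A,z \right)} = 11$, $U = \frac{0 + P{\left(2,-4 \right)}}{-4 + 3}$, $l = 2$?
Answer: $- \frac{21}{2} \approx -10.5$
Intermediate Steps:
$U = -4$ ($U = \frac{0 + 4}{-4 + 3} = \frac{4}{-1} = 4 \left(-1\right) = -4$)
$R{\left(a \right)} = 2$
$\frac{1}{R{\left(-3 \right)}} - M{\left(g,U \right)} = \frac{1}{2} - 11 = - \frac{21}{2}$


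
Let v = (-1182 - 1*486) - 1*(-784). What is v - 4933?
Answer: -5817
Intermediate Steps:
v = -884 (v = (-1182 - 486) + 784 = -1668 + 784 = -884)
v - 4933 = -884 - 4933 = -5817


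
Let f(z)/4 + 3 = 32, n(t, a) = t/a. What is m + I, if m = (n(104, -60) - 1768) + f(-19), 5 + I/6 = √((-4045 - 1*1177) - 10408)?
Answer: -25256/15 + 6*I*√15630 ≈ -1683.7 + 750.12*I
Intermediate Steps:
f(z) = 116 (f(z) = -12 + 4*32 = -12 + 128 = 116)
I = -30 + 6*I*√15630 (I = -30 + 6*√((-4045 - 1*1177) - 10408) = -30 + 6*√((-4045 - 1177) - 10408) = -30 + 6*√(-5222 - 10408) = -30 + 6*√(-15630) = -30 + 6*(I*√15630) = -30 + 6*I*√15630 ≈ -30.0 + 750.12*I)
m = -24806/15 (m = (104/(-60) - 1768) + 116 = (104*(-1/60) - 1768) + 116 = (-26/15 - 1768) + 116 = -26546/15 + 116 = -24806/15 ≈ -1653.7)
m + I = -24806/15 + (-30 + 6*I*√15630) = -25256/15 + 6*I*√15630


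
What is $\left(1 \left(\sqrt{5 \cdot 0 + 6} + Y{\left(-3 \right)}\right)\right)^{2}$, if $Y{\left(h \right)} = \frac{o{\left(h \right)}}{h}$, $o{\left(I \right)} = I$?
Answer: $\left(1 + \sqrt{6}\right)^{2} \approx 11.899$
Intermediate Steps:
$Y{\left(h \right)} = 1$ ($Y{\left(h \right)} = \frac{h}{h} = 1$)
$\left(1 \left(\sqrt{5 \cdot 0 + 6} + Y{\left(-3 \right)}\right)\right)^{2} = \left(1 \left(\sqrt{5 \cdot 0 + 6} + 1\right)\right)^{2} = \left(1 \left(\sqrt{0 + 6} + 1\right)\right)^{2} = \left(1 \left(\sqrt{6} + 1\right)\right)^{2} = \left(1 \left(1 + \sqrt{6}\right)\right)^{2} = \left(1 + \sqrt{6}\right)^{2}$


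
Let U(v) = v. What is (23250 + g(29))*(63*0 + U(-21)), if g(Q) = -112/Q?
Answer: -14156898/29 ≈ -4.8817e+5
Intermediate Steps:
(23250 + g(29))*(63*0 + U(-21)) = (23250 - 112/29)*(63*0 - 21) = (23250 - 112*1/29)*(0 - 21) = (23250 - 112/29)*(-21) = (674138/29)*(-21) = -14156898/29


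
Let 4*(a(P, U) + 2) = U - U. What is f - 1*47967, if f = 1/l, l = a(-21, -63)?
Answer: -95935/2 ≈ -47968.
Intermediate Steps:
a(P, U) = -2 (a(P, U) = -2 + (U - U)/4 = -2 + (¼)*0 = -2 + 0 = -2)
l = -2
f = -½ (f = 1/(-2) = -½ ≈ -0.50000)
f - 1*47967 = -½ - 1*47967 = -½ - 47967 = -95935/2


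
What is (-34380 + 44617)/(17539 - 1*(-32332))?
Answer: 10237/49871 ≈ 0.20527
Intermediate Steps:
(-34380 + 44617)/(17539 - 1*(-32332)) = 10237/(17539 + 32332) = 10237/49871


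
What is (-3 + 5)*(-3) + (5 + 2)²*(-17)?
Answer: -839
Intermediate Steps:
(-3 + 5)*(-3) + (5 + 2)²*(-17) = 2*(-3) + 7²*(-17) = -6 + 49*(-17) = -6 - 833 = -839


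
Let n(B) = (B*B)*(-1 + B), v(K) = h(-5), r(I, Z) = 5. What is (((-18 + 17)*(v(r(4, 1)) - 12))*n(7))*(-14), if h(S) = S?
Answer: -69972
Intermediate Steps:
v(K) = -5
n(B) = B²*(-1 + B)
(((-18 + 17)*(v(r(4, 1)) - 12))*n(7))*(-14) = (((-18 + 17)*(-5 - 12))*(7²*(-1 + 7)))*(-14) = ((-1*(-17))*(49*6))*(-14) = (17*294)*(-14) = 4998*(-14) = -69972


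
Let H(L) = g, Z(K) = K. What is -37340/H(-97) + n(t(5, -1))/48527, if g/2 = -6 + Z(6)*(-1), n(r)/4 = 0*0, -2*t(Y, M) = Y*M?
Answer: 9335/6 ≈ 1555.8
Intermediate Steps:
t(Y, M) = -M*Y/2 (t(Y, M) = -Y*M/2 = -M*Y/2)
n(r) = 0 (n(r) = 4*(0*0) = 4*0 = 0)
g = -24 (g = 2*(-6 + 6*(-1)) = 2*(-6 - 6) = 2*(-12) = -24)
H(L) = -24
-37340/H(-97) + n(t(5, -1))/48527 = -37340/(-24) + 0/48527 = -37340*(-1/24) + 0*(1/48527) = 9335/6 + 0 = 9335/6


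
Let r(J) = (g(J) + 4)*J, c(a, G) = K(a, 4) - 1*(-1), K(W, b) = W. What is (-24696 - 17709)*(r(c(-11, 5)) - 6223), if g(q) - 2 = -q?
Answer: 270671115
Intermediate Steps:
g(q) = 2 - q
c(a, G) = 1 + a (c(a, G) = a - 1*(-1) = a + 1 = 1 + a)
r(J) = J*(6 - J) (r(J) = ((2 - J) + 4)*J = (6 - J)*J = J*(6 - J))
(-24696 - 17709)*(r(c(-11, 5)) - 6223) = (-24696 - 17709)*((1 - 11)*(6 - (1 - 11)) - 6223) = -42405*(-10*(6 - 1*(-10)) - 6223) = -42405*(-10*(6 + 10) - 6223) = -42405*(-10*16 - 6223) = -42405*(-160 - 6223) = -42405*(-6383) = 270671115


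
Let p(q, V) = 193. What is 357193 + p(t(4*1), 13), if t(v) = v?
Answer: 357386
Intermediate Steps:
357193 + p(t(4*1), 13) = 357193 + 193 = 357386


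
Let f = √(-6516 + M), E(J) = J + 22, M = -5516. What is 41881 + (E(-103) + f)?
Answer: 41800 + 16*I*√47 ≈ 41800.0 + 109.69*I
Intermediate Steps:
E(J) = 22 + J
f = 16*I*√47 (f = √(-6516 - 5516) = √(-12032) = 16*I*√47 ≈ 109.69*I)
41881 + (E(-103) + f) = 41881 + ((22 - 103) + 16*I*√47) = 41881 + (-81 + 16*I*√47) = 41800 + 16*I*√47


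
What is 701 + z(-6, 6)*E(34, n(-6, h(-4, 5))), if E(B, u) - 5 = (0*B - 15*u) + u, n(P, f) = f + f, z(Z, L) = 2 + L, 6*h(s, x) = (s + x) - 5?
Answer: 2671/3 ≈ 890.33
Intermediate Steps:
h(s, x) = -⅚ + s/6 + x/6 (h(s, x) = ((s + x) - 5)/6 = (-5 + s + x)/6 = -⅚ + s/6 + x/6)
n(P, f) = 2*f
E(B, u) = 5 - 14*u (E(B, u) = 5 + ((0*B - 15*u) + u) = 5 + ((0 - 15*u) + u) = 5 + (-15*u + u) = 5 - 14*u)
701 + z(-6, 6)*E(34, n(-6, h(-4, 5))) = 701 + (2 + 6)*(5 - 28*(-⅚ + (⅙)*(-4) + (⅙)*5)) = 701 + 8*(5 - 28*(-⅚ - ⅔ + ⅚)) = 701 + 8*(5 - 28*(-2)/3) = 701 + 8*(5 - 14*(-4/3)) = 701 + 8*(5 + 56/3) = 701 + 8*(71/3) = 701 + 568/3 = 2671/3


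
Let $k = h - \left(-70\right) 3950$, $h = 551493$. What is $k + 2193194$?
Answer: $3021187$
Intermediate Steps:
$k = 827993$ ($k = 551493 - \left(-70\right) 3950 = 551493 - -276500 = 551493 + 276500 = 827993$)
$k + 2193194 = 827993 + 2193194 = 3021187$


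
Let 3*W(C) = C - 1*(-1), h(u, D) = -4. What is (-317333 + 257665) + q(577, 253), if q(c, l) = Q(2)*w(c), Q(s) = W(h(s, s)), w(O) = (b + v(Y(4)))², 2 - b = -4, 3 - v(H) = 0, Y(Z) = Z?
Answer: -59749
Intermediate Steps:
v(H) = 3 (v(H) = 3 - 1*0 = 3 + 0 = 3)
b = 6 (b = 2 - 1*(-4) = 2 + 4 = 6)
W(C) = ⅓ + C/3 (W(C) = (C - 1*(-1))/3 = (C + 1)/3 = (1 + C)/3 = ⅓ + C/3)
w(O) = 81 (w(O) = (6 + 3)² = 9² = 81)
Q(s) = -1 (Q(s) = ⅓ + (⅓)*(-4) = ⅓ - 4/3 = -1)
q(c, l) = -81 (q(c, l) = -1*81 = -81)
(-317333 + 257665) + q(577, 253) = (-317333 + 257665) - 81 = -59668 - 81 = -59749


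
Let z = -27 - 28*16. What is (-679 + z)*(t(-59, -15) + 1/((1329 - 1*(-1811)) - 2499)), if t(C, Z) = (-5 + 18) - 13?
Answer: -1154/641 ≈ -1.8003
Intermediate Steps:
t(C, Z) = 0 (t(C, Z) = 13 - 13 = 0)
z = -475 (z = -27 - 448 = -475)
(-679 + z)*(t(-59, -15) + 1/((1329 - 1*(-1811)) - 2499)) = (-679 - 475)*(0 + 1/((1329 - 1*(-1811)) - 2499)) = -1154*(0 + 1/((1329 + 1811) - 2499)) = -1154*(0 + 1/(3140 - 2499)) = -1154*(0 + 1/641) = -1154*1/641 = -1154/641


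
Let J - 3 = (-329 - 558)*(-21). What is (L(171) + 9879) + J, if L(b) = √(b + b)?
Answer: 28509 + 3*√38 ≈ 28528.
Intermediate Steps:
L(b) = √2*√b (L(b) = √(2*b) = √2*√b)
J = 18630 (J = 3 + (-329 - 558)*(-21) = 3 - 887*(-21) = 3 + 18627 = 18630)
(L(171) + 9879) + J = (√2*√171 + 9879) + 18630 = (√2*(3*√19) + 9879) + 18630 = (3*√38 + 9879) + 18630 = (9879 + 3*√38) + 18630 = 28509 + 3*√38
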